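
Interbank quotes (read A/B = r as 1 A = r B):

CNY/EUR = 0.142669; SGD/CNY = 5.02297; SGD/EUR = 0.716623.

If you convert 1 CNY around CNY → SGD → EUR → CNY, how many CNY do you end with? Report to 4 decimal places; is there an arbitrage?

Around CNY → SGD → EUR → CNY: 1 ÷ 5.02297 × 0.716623 ÷ 0.142669 = 1.000001
Product ≈ 1 (deviation 0.000%, within rounding noise).

1.0000 (no arbitrage)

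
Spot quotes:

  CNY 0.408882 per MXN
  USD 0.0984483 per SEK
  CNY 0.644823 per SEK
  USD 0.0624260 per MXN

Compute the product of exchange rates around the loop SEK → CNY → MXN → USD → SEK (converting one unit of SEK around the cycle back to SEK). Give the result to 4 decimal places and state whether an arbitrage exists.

1.0000 (no arbitrage)

Around SEK → CNY → MXN → USD → SEK: 1 × 0.644823 ÷ 0.408882 × 0.0624260 ÷ 0.0984483 = 1.000000
Product ≈ 1 (deviation 0.000%, within rounding noise).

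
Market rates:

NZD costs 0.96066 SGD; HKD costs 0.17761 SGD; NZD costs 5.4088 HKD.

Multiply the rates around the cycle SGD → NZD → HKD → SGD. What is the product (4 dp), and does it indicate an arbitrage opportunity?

1.0000 (no arbitrage)

Around SGD → NZD → HKD → SGD: 1 ÷ 0.96066 × 5.4088 × 0.17761 = 0.999997
Product ≈ 1 (deviation 0.000%, within rounding noise).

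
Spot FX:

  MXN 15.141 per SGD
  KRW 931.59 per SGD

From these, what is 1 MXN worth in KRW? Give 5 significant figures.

MXN/KRW = 61.528

1 MXN ÷ 15.141 = 0.0660458 SGD
0.0660458 SGD × 931.59 = 61.5276 KRW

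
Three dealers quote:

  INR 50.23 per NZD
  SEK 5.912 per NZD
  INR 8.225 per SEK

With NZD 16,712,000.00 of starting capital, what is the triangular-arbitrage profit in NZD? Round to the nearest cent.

Profit: NZD 551,198.85

Profitable loop is NZD → INR → SEK → NZD:
NZD 16,712,000.00 × 50.23 = INR 839,443,760.00
INR 839,443,760.00 ÷ 8.225 = SEK 102,060,031.61
SEK 102,060,031.61 ÷ 5.912 = NZD 17,263,198.85
Profit = NZD 17,263,198.85 − NZD 16,712,000.00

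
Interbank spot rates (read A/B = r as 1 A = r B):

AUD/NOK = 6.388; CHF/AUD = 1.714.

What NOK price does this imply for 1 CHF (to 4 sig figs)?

1 CHF × 1.714 = 1.714 AUD
1.714 AUD × 6.388 = 10.949 NOK

CHF/NOK = 10.95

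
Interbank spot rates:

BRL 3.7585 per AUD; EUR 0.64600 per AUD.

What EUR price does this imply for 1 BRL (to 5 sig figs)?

BRL/EUR = 0.17188

1 BRL ÷ 3.7585 = 0.266064 AUD
0.266064 AUD × 0.64600 = 0.171877 EUR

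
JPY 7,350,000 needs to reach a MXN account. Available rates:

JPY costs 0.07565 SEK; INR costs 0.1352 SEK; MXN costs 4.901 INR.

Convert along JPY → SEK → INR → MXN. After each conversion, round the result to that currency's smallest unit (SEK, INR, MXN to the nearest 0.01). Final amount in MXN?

JPY 7,350,000 × 0.07565 = SEK 556,027.50
SEK 556,027.50 ÷ 0.1352 = INR 4,112,629.44
INR 4,112,629.44 ÷ 4.901 = MXN 839,140.88

MXN 839,140.88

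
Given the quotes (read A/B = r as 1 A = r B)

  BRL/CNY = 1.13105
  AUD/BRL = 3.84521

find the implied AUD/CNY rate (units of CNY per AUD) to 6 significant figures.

AUD/CNY = 4.34912

1 AUD × 3.84521 = 3.84521 BRL
3.84521 BRL × 1.13105 = 4.34912 CNY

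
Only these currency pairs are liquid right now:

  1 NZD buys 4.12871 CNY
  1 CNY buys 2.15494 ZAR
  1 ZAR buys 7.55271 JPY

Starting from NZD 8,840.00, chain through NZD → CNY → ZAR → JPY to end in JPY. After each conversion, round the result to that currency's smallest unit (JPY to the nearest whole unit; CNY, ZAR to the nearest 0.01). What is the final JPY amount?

JPY 594,025

NZD 8,840.00 × 4.12871 = CNY 36,497.80
CNY 36,497.80 × 2.15494 = ZAR 78,650.57
ZAR 78,650.57 × 7.55271 = JPY 594,025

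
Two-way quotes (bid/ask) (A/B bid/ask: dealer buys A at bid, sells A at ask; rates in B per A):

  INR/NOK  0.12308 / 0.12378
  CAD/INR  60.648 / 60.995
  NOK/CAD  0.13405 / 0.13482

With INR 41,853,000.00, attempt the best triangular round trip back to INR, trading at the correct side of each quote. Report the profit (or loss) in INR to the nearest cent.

Best loop INR → NOK → CAD → INR:
INR 41,853,000.00 × 0.12308 (sell INR at bid) = NOK 5,151,267.24
NOK 5,151,267.24 × 0.13405 (sell NOK at bid) = CAD 690,527.37
CAD 690,527.37 × 60.648 (sell CAD at bid) = INR 41,879,104.15

Net profit: INR 26,104.15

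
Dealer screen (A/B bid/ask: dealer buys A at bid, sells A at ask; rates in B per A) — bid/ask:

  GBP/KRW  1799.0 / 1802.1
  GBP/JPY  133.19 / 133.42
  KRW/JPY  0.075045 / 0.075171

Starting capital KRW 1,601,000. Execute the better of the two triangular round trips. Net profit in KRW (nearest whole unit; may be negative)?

Best loop KRW → JPY → GBP → KRW:
KRW 1,601,000 × 0.075045 (sell KRW at bid) = JPY 120,147
JPY 120,147 ÷ 133.42 (buy GBP at ask) = GBP 900.52
GBP 900.52 × 1799.0 (sell GBP at bid) = KRW 1,620,031

Net profit: KRW 19,031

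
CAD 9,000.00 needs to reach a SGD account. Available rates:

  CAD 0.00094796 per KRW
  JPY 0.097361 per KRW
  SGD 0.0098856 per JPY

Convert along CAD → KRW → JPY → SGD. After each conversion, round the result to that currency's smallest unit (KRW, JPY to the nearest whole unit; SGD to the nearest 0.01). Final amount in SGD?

CAD 9,000.00 ÷ 0.00094796 = KRW 9,494,071
KRW 9,494,071 × 0.097361 = JPY 924,352
JPY 924,352 × 0.0098856 = SGD 9,137.77

SGD 9,137.77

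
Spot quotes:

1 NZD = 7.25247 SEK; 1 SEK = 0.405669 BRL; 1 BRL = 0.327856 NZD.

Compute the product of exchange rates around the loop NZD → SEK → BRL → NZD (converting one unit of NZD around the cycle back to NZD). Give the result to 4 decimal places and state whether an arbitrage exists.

0.9646 (arbitrage exists)

Around NZD → SEK → BRL → NZD: 1 × 7.25247 × 0.405669 × 0.327856 = 0.964586
Product < 1; profitable direction is NZD → BRL → SEK → NZD.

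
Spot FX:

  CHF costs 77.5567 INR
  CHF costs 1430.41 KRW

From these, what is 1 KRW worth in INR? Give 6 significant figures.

1 KRW ÷ 1430.41 = 0.0006991 CHF
0.0006991 CHF × 77.5567 = 0.0542199 INR

KRW/INR = 0.0542199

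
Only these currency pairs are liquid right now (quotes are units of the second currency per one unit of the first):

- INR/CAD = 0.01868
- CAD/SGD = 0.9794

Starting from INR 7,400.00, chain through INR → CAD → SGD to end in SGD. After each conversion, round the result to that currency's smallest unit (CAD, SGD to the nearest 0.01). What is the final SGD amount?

SGD 135.38

INR 7,400.00 × 0.01868 = CAD 138.23
CAD 138.23 × 0.9794 = SGD 135.38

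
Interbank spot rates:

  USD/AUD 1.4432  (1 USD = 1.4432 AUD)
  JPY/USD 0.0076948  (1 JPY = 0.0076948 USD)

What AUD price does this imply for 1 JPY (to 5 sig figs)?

1 JPY × 0.0076948 = 0.0076948 USD
0.0076948 USD × 1.4432 = 0.0111051 AUD

JPY/AUD = 0.011105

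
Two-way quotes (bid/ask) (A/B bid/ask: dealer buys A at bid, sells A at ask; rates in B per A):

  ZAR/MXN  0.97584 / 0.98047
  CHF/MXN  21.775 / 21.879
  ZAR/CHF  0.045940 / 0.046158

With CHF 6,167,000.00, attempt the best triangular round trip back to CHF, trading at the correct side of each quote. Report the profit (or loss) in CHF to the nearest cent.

Net profit: CHF 125,001.15

Best loop CHF → MXN → ZAR → CHF:
CHF 6,167,000.00 × 21.775 (sell CHF at bid) = MXN 134,286,425.00
MXN 134,286,425.00 ÷ 0.98047 (buy ZAR at ask) = ZAR 136,961,278.77
ZAR 136,961,278.77 × 0.045940 (sell ZAR at bid) = CHF 6,292,001.15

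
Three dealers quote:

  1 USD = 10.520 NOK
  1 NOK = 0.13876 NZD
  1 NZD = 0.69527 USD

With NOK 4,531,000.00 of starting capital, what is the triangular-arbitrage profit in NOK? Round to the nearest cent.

Profitable loop is NOK → NZD → USD → NOK:
NOK 4,531,000.00 × 0.13876 = NZD 628,721.56
NZD 628,721.56 × 0.69527 = USD 437,131.24
USD 437,131.24 × 10.520 = NOK 4,598,620.63
Profit = NOK 4,598,620.63 − NOK 4,531,000.00

Profit: NOK 67,620.63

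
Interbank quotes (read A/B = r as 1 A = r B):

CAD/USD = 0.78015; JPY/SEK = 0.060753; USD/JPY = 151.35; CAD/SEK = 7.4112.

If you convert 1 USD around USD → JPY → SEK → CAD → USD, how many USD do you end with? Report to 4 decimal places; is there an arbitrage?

Around USD → JPY → SEK → CAD → USD: 1 × 151.35 × 0.060753 ÷ 7.4112 × 0.78015 = 0.967921
Product < 1; profitable direction is USD → CAD → SEK → JPY → USD.

0.9679 (arbitrage exists)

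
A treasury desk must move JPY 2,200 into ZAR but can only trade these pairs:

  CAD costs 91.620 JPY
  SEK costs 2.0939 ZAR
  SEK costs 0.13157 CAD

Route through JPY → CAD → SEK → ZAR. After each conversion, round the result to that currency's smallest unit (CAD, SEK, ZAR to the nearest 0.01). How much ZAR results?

JPY 2,200 ÷ 91.620 = CAD 24.01
CAD 24.01 ÷ 0.13157 = SEK 182.49
SEK 182.49 × 2.0939 = ZAR 382.12

ZAR 382.12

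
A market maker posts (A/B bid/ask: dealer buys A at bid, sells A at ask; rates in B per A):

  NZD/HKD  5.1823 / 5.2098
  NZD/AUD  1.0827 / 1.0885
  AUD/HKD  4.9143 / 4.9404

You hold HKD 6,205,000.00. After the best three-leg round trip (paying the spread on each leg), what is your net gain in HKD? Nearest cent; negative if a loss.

Best loop HKD → NZD → AUD → HKD:
HKD 6,205,000.00 ÷ 5.2098 (buy NZD at ask) = NZD 1,191,024.61
NZD 1,191,024.61 × 1.0827 (sell NZD at bid) = AUD 1,289,522.34
AUD 1,289,522.34 × 4.9143 (sell AUD at bid) = HKD 6,337,099.65

Net profit: HKD 132,099.65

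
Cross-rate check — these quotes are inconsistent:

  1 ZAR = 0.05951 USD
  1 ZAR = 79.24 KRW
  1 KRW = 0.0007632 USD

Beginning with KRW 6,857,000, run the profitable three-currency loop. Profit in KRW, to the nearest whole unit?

Profit: KRW 111,303

Profitable loop is KRW → USD → ZAR → KRW:
KRW 6,857,000 × 0.0007632 = USD 5,233.26
USD 5,233.26 ÷ 0.05951 = ZAR 87,939.21
ZAR 87,939.21 × 79.24 = KRW 6,968,303
Profit = KRW 6,968,303 − KRW 6,857,000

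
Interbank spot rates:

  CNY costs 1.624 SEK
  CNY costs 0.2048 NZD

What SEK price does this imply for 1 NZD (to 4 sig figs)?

NZD/SEK = 7.930

1 NZD ÷ 0.2048 = 4.88281 CNY
4.88281 CNY × 1.624 = 7.92969 SEK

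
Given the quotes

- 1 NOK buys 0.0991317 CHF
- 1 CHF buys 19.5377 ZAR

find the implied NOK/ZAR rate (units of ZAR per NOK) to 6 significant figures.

NOK/ZAR = 1.93681

1 NOK × 0.0991317 = 0.0991317 CHF
0.0991317 CHF × 19.5377 = 1.93681 ZAR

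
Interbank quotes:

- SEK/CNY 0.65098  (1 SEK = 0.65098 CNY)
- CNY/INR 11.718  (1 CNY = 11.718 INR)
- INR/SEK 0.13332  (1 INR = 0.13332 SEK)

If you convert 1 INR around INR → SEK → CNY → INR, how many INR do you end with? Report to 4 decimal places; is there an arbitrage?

Around INR → SEK → CNY → INR: 1 × 0.13332 × 0.65098 × 11.718 = 1.016989
Product > 1; profitable direction is INR → SEK → CNY → INR.

1.0170 (arbitrage exists)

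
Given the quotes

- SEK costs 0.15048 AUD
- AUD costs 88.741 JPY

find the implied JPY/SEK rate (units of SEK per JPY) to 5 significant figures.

JPY/SEK = 0.074885

1 JPY ÷ 88.741 = 0.0112687 AUD
0.0112687 AUD ÷ 0.15048 = 0.0748854 SEK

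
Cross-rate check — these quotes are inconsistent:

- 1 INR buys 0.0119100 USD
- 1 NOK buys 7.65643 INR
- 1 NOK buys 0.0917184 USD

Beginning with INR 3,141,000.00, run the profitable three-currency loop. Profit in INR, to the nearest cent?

Profitable loop is INR → NOK → USD → INR:
INR 3,141,000.00 ÷ 7.65643 = NOK 410,243.42
NOK 410,243.42 × 0.0917184 = USD 37,626.87
USD 37,626.87 ÷ 0.0119100 = INR 3,159,266.98
Profit = INR 3,159,266.98 − INR 3,141,000.00

Profit: INR 18,266.98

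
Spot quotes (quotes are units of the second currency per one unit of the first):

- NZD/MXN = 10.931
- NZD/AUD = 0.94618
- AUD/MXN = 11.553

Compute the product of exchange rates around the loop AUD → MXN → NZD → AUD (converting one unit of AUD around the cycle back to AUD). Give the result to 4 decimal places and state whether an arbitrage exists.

Around AUD → MXN → NZD → AUD: 1 × 11.553 ÷ 10.931 × 0.94618 = 1.000020
Product ≈ 1 (deviation 0.002%, within rounding noise).

1.0000 (no arbitrage)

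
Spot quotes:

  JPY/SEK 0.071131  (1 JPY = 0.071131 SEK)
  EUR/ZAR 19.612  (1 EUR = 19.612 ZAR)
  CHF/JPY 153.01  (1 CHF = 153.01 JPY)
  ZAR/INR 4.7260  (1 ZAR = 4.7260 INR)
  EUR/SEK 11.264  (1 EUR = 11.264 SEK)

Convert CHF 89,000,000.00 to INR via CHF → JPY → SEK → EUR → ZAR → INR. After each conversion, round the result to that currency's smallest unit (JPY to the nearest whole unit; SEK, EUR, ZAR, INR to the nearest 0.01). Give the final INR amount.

CHF 89,000,000.00 × 153.01 = JPY 13,617,890,000
JPY 13,617,890,000 × 0.071131 = SEK 968,654,133.59
SEK 968,654,133.59 ÷ 11.264 = EUR 85,995,572.94
EUR 85,995,572.94 × 19.612 = ZAR 1,686,545,176.50
ZAR 1,686,545,176.50 × 4.7260 = INR 7,970,612,504.14

INR 7,970,612,504.14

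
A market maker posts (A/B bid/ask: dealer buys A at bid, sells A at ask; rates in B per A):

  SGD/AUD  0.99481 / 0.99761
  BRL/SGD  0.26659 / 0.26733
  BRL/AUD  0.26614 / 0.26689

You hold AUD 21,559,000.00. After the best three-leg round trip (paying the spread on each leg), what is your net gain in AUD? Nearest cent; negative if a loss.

Best loop AUD → SGD → BRL → AUD:
AUD 21,559,000.00 ÷ 0.99761 (buy SGD at ask) = SGD 21,610,649.45
SGD 21,610,649.45 ÷ 0.26733 (buy BRL at ask) = BRL 80,838,848.81
BRL 80,838,848.81 × 0.26614 (sell BRL at bid) = AUD 21,514,451.22

Net result: AUD -44,548.78 (no profitable arbitrage after spreads)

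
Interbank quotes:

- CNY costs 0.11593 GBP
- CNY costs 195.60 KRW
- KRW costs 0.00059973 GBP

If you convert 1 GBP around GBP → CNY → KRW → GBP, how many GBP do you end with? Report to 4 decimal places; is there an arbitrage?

Around GBP → CNY → KRW → GBP: 1 ÷ 0.11593 × 195.60 × 0.00059973 = 1.011879
Product > 1; profitable direction is GBP → CNY → KRW → GBP.

1.0119 (arbitrage exists)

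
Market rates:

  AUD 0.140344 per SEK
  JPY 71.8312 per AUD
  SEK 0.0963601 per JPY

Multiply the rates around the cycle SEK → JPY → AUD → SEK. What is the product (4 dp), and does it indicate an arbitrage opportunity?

Around SEK → JPY → AUD → SEK: 1 ÷ 0.0963601 ÷ 71.8312 ÷ 0.140344 = 1.029428
Product > 1; profitable direction is SEK → JPY → AUD → SEK.

1.0294 (arbitrage exists)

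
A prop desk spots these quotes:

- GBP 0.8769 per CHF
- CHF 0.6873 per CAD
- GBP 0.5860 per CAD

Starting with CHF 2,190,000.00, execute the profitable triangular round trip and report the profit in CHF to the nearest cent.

Profitable loop is CHF → GBP → CAD → CHF:
CHF 2,190,000.00 × 0.8769 = GBP 1,920,411.00
GBP 1,920,411.00 ÷ 0.5860 = CAD 3,277,151.88
CAD 3,277,151.88 × 0.6873 = CHF 2,252,386.49
Profit = CHF 2,252,386.49 − CHF 2,190,000.00

Profit: CHF 62,386.49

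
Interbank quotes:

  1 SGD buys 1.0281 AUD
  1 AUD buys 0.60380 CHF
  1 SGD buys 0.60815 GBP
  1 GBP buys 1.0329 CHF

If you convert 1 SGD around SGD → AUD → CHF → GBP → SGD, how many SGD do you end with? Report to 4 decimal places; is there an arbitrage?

Around SGD → AUD → CHF → GBP → SGD: 1 × 1.0281 × 0.60380 ÷ 1.0329 ÷ 0.60815 = 0.988233
Product < 1; profitable direction is SGD → GBP → CHF → AUD → SGD.

0.9882 (arbitrage exists)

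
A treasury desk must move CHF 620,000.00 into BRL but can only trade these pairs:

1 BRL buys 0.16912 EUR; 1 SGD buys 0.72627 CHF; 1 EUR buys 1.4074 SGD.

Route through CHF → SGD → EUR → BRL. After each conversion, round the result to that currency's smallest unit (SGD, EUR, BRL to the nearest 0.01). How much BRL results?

BRL 3,586,584.50

CHF 620,000.00 ÷ 0.72627 = SGD 853,677.01
SGD 853,677.01 ÷ 1.4074 = EUR 606,563.17
EUR 606,563.17 ÷ 0.16912 = BRL 3,586,584.50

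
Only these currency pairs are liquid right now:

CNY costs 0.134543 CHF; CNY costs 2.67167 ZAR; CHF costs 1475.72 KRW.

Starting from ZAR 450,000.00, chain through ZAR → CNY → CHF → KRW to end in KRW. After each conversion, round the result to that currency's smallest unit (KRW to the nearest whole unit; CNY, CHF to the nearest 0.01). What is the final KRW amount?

ZAR 450,000.00 ÷ 2.67167 = CNY 168,433.98
CNY 168,433.98 × 0.134543 = CHF 22,661.61
CHF 22,661.61 × 1475.72 = KRW 33,442,191

KRW 33,442,191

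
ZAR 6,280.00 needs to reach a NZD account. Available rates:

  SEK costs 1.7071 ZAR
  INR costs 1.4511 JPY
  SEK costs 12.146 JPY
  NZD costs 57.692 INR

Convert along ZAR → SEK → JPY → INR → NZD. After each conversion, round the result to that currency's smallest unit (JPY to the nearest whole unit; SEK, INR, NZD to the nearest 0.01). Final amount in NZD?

NZD 533.73

ZAR 6,280.00 ÷ 1.7071 = SEK 3,678.75
SEK 3,678.75 × 12.146 = JPY 44,682
JPY 44,682 ÷ 1.4511 = INR 30,791.81
INR 30,791.81 ÷ 57.692 = NZD 533.73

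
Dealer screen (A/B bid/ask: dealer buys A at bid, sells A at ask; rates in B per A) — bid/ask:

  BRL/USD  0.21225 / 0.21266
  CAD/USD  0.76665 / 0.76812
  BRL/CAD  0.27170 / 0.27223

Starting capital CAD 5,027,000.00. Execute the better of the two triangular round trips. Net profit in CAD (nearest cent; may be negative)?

Best loop CAD → BRL → USD → CAD:
CAD 5,027,000.00 ÷ 0.27223 (buy BRL at ask) = BRL 18,466,003.01
BRL 18,466,003.01 × 0.21225 (sell BRL at bid) = USD 3,919,409.14
USD 3,919,409.14 ÷ 0.76812 (buy CAD at ask) = CAD 5,102,600.04

Net profit: CAD 75,600.04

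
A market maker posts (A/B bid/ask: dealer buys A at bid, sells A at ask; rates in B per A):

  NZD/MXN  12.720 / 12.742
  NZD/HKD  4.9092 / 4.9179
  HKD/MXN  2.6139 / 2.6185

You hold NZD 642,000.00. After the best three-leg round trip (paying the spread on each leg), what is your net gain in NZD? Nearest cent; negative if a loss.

Net profit: NZD 4,542.56

Best loop NZD → HKD → MXN → NZD:
NZD 642,000.00 × 4.9092 (sell NZD at bid) = HKD 3,151,706.40
HKD 3,151,706.40 × 2.6139 (sell HKD at bid) = MXN 8,238,245.36
MXN 8,238,245.36 ÷ 12.742 (buy NZD at ask) = NZD 646,542.56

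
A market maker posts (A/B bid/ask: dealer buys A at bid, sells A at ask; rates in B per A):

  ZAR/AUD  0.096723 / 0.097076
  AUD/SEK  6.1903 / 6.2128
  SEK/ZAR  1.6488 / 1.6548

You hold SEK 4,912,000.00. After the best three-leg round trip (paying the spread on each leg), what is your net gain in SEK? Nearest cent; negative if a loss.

Net profit: SEK 9,682.57

Best loop SEK → AUD → ZAR → SEK:
SEK 4,912,000.00 ÷ 6.2128 (buy AUD at ask) = AUD 790,625.80
AUD 790,625.80 ÷ 0.097076 (buy ZAR at ask) = ZAR 8,144,400.31
ZAR 8,144,400.31 ÷ 1.6548 (buy SEK at ask) = SEK 4,921,682.57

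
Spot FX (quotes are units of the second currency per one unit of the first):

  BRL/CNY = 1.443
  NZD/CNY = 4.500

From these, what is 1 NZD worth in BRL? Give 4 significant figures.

1 NZD × 4.500 = 4.5 CNY
4.5 CNY ÷ 1.443 = 3.1185 BRL

NZD/BRL = 3.119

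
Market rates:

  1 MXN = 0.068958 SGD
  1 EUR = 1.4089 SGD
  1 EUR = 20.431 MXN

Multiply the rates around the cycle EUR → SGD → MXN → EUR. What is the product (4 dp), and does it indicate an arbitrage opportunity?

Around EUR → SGD → MXN → EUR: 1 × 1.4089 ÷ 0.068958 ÷ 20.431 = 1.000014
Product ≈ 1 (deviation 0.001%, within rounding noise).

1.0000 (no arbitrage)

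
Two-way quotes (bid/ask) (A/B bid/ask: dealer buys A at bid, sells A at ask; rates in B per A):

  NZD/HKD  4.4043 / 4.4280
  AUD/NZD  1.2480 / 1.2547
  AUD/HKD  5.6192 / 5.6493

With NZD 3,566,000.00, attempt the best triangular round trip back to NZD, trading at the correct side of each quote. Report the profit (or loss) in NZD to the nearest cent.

Best loop NZD → AUD → HKD → NZD:
NZD 3,566,000.00 ÷ 1.2547 (buy AUD at ask) = AUD 2,842,113.65
AUD 2,842,113.65 × 5.6192 (sell AUD at bid) = HKD 15,970,405.04
HKD 15,970,405.04 ÷ 4.4280 (buy NZD at ask) = NZD 3,606,685.87

Net profit: NZD 40,685.87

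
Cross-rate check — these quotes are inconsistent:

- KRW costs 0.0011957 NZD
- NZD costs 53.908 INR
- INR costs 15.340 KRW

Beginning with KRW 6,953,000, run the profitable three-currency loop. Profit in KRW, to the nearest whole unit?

Profit: KRW 78,880

Profitable loop is KRW → INR → NZD → KRW:
KRW 6,953,000 ÷ 15.340 = INR 453,259.45
INR 453,259.45 ÷ 53.908 = NZD 8,408.02
NZD 8,408.02 ÷ 0.0011957 = KRW 7,031,880
Profit = KRW 7,031,880 − KRW 6,953,000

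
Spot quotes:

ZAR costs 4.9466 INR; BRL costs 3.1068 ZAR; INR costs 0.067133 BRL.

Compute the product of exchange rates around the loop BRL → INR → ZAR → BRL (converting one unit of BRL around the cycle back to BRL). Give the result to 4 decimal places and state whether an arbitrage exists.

Around BRL → INR → ZAR → BRL: 1 ÷ 0.067133 ÷ 4.9466 ÷ 3.1068 = 0.969268
Product < 1; profitable direction is BRL → ZAR → INR → BRL.

0.9693 (arbitrage exists)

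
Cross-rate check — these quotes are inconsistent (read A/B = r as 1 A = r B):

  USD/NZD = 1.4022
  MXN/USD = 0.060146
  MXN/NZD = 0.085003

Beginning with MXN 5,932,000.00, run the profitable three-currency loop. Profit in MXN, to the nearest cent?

Profit: MXN 46,864.12

Profitable loop is MXN → NZD → USD → MXN:
MXN 5,932,000.00 × 0.085003 = NZD 504,237.80
NZD 504,237.80 ÷ 1.4022 = USD 359,604.76
USD 359,604.76 ÷ 0.060146 = MXN 5,978,864.12
Profit = MXN 5,978,864.12 − MXN 5,932,000.00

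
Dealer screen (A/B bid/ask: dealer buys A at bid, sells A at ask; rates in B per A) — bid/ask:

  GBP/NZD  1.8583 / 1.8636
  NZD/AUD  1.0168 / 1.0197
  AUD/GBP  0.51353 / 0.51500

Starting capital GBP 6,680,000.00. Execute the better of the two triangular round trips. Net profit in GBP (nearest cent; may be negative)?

Net profit: GBP 145,651.53

Best loop GBP → AUD → NZD → GBP:
GBP 6,680,000.00 ÷ 0.51500 (buy AUD at ask) = AUD 12,970,873.79
AUD 12,970,873.79 ÷ 1.0197 (buy NZD at ask) = NZD 12,720,284.19
NZD 12,720,284.19 ÷ 1.8636 (buy GBP at ask) = GBP 6,825,651.53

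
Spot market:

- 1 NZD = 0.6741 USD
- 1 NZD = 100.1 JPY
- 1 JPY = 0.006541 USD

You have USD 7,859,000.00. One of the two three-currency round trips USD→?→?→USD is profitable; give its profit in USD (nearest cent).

Profit: USD 232,208.44

Profitable loop is USD → JPY → NZD → USD:
USD 7,859,000.00 ÷ 0.006541 = JPY 1,201,498,242
JPY 1,201,498,242 ÷ 100.1 = NZD 12,002,979.44
NZD 12,002,979.44 × 0.6741 = USD 8,091,208.44
Profit = USD 8,091,208.44 − USD 7,859,000.00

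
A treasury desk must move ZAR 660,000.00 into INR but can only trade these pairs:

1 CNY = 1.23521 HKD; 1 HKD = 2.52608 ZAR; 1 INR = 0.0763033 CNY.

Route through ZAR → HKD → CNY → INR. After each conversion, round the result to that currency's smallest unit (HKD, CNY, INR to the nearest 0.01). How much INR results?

ZAR 660,000.00 ÷ 2.52608 = HKD 261,274.39
HKD 261,274.39 ÷ 1.23521 = CNY 211,522.24
CNY 211,522.24 ÷ 0.0763033 = INR 2,772,124.40

INR 2,772,124.40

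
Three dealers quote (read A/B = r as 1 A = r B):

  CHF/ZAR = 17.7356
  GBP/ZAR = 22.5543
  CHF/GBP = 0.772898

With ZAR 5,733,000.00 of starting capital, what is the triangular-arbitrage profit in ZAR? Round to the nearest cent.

Profit: ZAR 99,789.33

Profitable loop is ZAR → GBP → CHF → ZAR:
ZAR 5,733,000.00 ÷ 22.5543 = GBP 254,186.56
GBP 254,186.56 ÷ 0.772898 = CHF 328,874.65
CHF 328,874.65 × 17.7356 = ZAR 5,832,789.33
Profit = ZAR 5,832,789.33 − ZAR 5,733,000.00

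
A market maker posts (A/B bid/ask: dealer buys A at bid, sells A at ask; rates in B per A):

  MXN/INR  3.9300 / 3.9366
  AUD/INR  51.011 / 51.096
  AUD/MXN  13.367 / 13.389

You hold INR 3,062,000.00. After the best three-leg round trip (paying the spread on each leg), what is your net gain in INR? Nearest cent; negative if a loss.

Best loop INR → AUD → MXN → INR:
INR 3,062,000.00 ÷ 51.096 (buy AUD at ask) = AUD 59,926.41
AUD 59,926.41 × 13.367 (sell AUD at bid) = MXN 801,036.36
MXN 801,036.36 × 3.9300 (sell MXN at bid) = INR 3,148,072.91

Net profit: INR 86,072.91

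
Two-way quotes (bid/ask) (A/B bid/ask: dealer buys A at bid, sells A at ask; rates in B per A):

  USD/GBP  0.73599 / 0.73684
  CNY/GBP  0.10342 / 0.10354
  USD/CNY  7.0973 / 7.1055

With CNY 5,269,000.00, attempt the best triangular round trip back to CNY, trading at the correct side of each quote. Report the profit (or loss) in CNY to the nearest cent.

Net profit: CNY 2,052.09

Best loop CNY → USD → GBP → CNY:
CNY 5,269,000.00 ÷ 7.1055 (buy USD at ask) = USD 741,538.25
USD 741,538.25 × 0.73599 (sell USD at bid) = GBP 545,764.73
GBP 545,764.73 ÷ 0.10354 (buy CNY at ask) = CNY 5,271,052.09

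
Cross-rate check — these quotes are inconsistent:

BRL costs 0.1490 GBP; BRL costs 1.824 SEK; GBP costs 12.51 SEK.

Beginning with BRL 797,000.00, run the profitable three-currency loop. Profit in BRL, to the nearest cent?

Profit: BRL 17,473.70

Profitable loop is BRL → GBP → SEK → BRL:
BRL 797,000.00 × 0.1490 = GBP 118,753.00
GBP 118,753.00 × 12.51 = SEK 1,485,600.03
SEK 1,485,600.03 ÷ 1.824 = BRL 814,473.70
Profit = BRL 814,473.70 − BRL 797,000.00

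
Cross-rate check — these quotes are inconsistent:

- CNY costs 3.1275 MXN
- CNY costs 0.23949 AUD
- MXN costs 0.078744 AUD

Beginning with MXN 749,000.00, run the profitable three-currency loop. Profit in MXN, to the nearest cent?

Profitable loop is MXN → AUD → CNY → MXN:
MXN 749,000.00 × 0.078744 = AUD 58,979.26
AUD 58,979.26 ÷ 0.23949 = CNY 246,270.22
CNY 246,270.22 × 3.1275 = MXN 770,210.13
Profit = MXN 770,210.13 − MXN 749,000.00

Profit: MXN 21,210.13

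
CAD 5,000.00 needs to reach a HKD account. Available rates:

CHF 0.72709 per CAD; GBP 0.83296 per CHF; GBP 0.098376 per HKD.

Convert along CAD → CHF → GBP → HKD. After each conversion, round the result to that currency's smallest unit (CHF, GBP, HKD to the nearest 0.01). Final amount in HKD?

CAD 5,000.00 × 0.72709 = CHF 3,635.45
CHF 3,635.45 × 0.83296 = GBP 3,028.18
GBP 3,028.18 ÷ 0.098376 = HKD 30,781.69

HKD 30,781.69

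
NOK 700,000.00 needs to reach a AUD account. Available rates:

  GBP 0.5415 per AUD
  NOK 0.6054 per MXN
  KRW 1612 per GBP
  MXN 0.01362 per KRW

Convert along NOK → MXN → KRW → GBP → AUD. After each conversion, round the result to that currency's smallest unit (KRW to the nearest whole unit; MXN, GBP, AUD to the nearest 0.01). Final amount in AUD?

AUD 97,255.70

NOK 700,000.00 ÷ 0.6054 = MXN 1,156,260.32
MXN 1,156,260.32 ÷ 0.01362 = KRW 84,894,297
KRW 84,894,297 ÷ 1612 = GBP 52,663.96
GBP 52,663.96 ÷ 0.5415 = AUD 97,255.70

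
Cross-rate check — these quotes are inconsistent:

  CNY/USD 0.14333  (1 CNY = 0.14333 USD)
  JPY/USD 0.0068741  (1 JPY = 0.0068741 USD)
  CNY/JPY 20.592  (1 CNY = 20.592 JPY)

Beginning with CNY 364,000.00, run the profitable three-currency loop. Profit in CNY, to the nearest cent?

Profit: CNY 4,573.50

Profitable loop is CNY → USD → JPY → CNY:
CNY 364,000.00 × 0.14333 = USD 52,172.12
USD 52,172.12 ÷ 0.0068741 = JPY 7,589,666
JPY 7,589,666 ÷ 20.592 = CNY 368,573.50
Profit = CNY 368,573.50 − CNY 364,000.00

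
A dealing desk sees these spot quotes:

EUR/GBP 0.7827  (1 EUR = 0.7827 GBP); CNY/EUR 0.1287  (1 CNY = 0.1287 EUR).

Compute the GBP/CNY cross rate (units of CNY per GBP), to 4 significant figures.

1 GBP ÷ 0.7827 = 1.27763 EUR
1.27763 EUR ÷ 0.1287 = 9.92719 CNY

GBP/CNY = 9.927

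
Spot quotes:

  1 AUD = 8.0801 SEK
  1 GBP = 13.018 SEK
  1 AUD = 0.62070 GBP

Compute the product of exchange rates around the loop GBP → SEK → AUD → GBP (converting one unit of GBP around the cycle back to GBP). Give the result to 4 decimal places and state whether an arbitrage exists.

Around GBP → SEK → AUD → GBP: 1 × 13.018 ÷ 8.0801 × 0.62070 = 1.000021
Product ≈ 1 (deviation 0.002%, within rounding noise).

1.0000 (no arbitrage)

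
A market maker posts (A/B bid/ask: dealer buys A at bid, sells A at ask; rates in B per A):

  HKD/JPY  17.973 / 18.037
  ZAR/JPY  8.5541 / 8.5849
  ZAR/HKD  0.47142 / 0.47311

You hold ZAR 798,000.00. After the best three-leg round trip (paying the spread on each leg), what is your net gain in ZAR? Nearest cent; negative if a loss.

Net profit: ZAR 1,927.78

Best loop ZAR → JPY → HKD → ZAR:
ZAR 798,000.00 × 8.5541 (sell ZAR at bid) = JPY 6,826,172
JPY 6,826,172 ÷ 18.037 (buy HKD at ask) = HKD 378,453.83
HKD 378,453.83 ÷ 0.47311 (buy ZAR at ask) = ZAR 799,927.78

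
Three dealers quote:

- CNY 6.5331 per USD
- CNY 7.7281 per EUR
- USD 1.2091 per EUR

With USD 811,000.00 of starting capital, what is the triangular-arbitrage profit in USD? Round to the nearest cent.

Profit: USD 17,952.50

Profitable loop is USD → CNY → EUR → USD:
USD 811,000.00 × 6.5331 = CNY 5,298,344.10
CNY 5,298,344.10 ÷ 7.7281 = EUR 685,594.66
EUR 685,594.66 × 1.2091 = USD 828,952.50
Profit = USD 828,952.50 − USD 811,000.00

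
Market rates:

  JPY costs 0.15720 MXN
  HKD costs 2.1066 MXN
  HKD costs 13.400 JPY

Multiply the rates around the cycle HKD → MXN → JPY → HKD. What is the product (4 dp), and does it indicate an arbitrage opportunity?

Around HKD → MXN → JPY → HKD: 1 × 2.1066 ÷ 0.15720 ÷ 13.400 = 1.000057
Product ≈ 1 (deviation 0.006%, within rounding noise).

1.0001 (no arbitrage)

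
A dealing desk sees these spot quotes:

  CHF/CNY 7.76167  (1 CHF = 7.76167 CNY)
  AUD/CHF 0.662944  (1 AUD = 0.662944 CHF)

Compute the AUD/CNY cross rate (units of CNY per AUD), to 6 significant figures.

1 AUD × 0.662944 = 0.662944 CHF
0.662944 CHF × 7.76167 = 5.14555 CNY

AUD/CNY = 5.14555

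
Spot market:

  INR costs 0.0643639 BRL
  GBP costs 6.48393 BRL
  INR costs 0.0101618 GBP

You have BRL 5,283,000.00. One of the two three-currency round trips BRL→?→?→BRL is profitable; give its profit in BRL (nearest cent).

Profit: BRL 125,131.21

Profitable loop is BRL → INR → GBP → BRL:
BRL 5,283,000.00 ÷ 0.0643639 = INR 82,080,172.27
INR 82,080,172.27 × 0.0101618 = GBP 834,082.29
GBP 834,082.29 × 6.48393 = BRL 5,408,131.21
Profit = BRL 5,408,131.21 − BRL 5,283,000.00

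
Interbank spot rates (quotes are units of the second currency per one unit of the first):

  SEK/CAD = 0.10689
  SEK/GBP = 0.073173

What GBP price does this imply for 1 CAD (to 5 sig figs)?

CAD/GBP = 0.68456

1 CAD ÷ 0.10689 = 9.35541 SEK
9.35541 SEK × 0.073173 = 0.684564 GBP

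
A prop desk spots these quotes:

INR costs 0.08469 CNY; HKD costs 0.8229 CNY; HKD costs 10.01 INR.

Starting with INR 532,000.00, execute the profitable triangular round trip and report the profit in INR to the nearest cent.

Profit: INR 16,063.37

Profitable loop is INR → CNY → HKD → INR:
INR 532,000.00 × 0.08469 = CNY 45,055.08
CNY 45,055.08 ÷ 0.8229 = HKD 54,751.59
HKD 54,751.59 × 10.01 = INR 548,063.37
Profit = INR 548,063.37 − INR 532,000.00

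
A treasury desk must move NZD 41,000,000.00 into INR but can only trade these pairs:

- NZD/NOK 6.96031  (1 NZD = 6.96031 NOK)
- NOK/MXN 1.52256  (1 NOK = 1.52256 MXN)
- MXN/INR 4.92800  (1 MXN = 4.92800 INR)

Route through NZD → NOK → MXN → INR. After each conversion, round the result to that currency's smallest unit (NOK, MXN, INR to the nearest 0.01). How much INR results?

NZD 41,000,000.00 × 6.96031 = NOK 285,372,710.00
NOK 285,372,710.00 × 1.52256 = MXN 434,497,073.34
MXN 434,497,073.34 × 4.92800 = INR 2,141,201,577.42

INR 2,141,201,577.42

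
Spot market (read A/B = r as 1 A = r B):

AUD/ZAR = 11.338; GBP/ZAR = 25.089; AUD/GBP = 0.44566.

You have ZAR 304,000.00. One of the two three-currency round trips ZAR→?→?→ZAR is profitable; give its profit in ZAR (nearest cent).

Profit: ZAR 4,264.16

Profitable loop is ZAR → GBP → AUD → ZAR:
ZAR 304,000.00 ÷ 25.089 = GBP 12,116.86
GBP 12,116.86 ÷ 0.44566 = AUD 27,188.58
AUD 27,188.58 × 11.338 = ZAR 308,264.16
Profit = ZAR 308,264.16 − ZAR 304,000.00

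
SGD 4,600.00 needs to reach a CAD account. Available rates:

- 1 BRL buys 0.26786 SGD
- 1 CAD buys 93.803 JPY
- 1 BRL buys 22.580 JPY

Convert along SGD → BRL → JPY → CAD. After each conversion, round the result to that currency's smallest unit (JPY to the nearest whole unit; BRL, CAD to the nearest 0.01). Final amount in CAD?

CAD 4,133.88

SGD 4,600.00 ÷ 0.26786 = BRL 17,173.15
BRL 17,173.15 × 22.580 = JPY 387,770
JPY 387,770 ÷ 93.803 = CAD 4,133.88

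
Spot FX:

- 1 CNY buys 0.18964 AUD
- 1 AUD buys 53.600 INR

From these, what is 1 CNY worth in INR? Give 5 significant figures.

1 CNY × 0.18964 = 0.18964 AUD
0.18964 AUD × 53.600 = 10.1647 INR

CNY/INR = 10.165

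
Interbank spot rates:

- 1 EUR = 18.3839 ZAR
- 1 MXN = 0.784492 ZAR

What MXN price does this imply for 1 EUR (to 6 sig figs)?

1 EUR × 18.3839 = 18.3839 ZAR
18.3839 ZAR ÷ 0.784492 = 23.4341 MXN

EUR/MXN = 23.4341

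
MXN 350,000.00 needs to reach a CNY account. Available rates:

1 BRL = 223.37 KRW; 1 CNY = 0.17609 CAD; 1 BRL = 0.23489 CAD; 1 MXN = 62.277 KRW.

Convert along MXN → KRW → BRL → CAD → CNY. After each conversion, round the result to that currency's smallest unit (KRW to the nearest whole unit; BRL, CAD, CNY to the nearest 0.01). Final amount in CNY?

MXN 350,000.00 × 62.277 = KRW 21,796,950
KRW 21,796,950 ÷ 223.37 = BRL 97,582.26
BRL 97,582.26 × 0.23489 = CAD 22,921.10
CAD 22,921.10 ÷ 0.17609 = CNY 130,166.96

CNY 130,166.96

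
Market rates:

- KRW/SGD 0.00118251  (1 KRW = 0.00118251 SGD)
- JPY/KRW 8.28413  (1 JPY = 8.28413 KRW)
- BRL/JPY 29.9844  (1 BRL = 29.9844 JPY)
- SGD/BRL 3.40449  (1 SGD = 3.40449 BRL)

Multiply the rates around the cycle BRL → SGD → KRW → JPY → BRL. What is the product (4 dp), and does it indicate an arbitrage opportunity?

Around BRL → SGD → KRW → JPY → BRL: 1 ÷ 3.40449 ÷ 0.00118251 ÷ 8.28413 ÷ 29.9844 = 1.000002
Product ≈ 1 (deviation 0.000%, within rounding noise).

1.0000 (no arbitrage)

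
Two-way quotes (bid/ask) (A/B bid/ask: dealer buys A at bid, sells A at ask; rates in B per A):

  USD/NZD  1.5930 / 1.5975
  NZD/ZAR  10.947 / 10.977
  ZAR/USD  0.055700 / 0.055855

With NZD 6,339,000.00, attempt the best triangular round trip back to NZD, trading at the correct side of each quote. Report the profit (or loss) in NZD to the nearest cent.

Best loop NZD → USD → ZAR → NZD:
NZD 6,339,000.00 ÷ 1.5975 (buy USD at ask) = USD 3,968,075.12
USD 3,968,075.12 ÷ 0.055855 (buy ZAR at ask) = ZAR 71,042,433.40
ZAR 71,042,433.40 ÷ 10.977 (buy NZD at ask) = NZD 6,471,935.26

Net profit: NZD 132,935.26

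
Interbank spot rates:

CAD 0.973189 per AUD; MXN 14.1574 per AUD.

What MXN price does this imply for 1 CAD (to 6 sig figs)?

1 CAD ÷ 0.973189 = 1.02755 AUD
1.02755 AUD × 14.1574 = 14.5474 MXN

CAD/MXN = 14.5474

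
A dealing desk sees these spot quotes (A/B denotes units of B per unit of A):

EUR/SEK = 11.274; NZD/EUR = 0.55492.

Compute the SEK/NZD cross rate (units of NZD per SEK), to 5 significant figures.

1 SEK ÷ 11.274 = 0.0886997 EUR
0.0886997 EUR ÷ 0.55492 = 0.159842 NZD

SEK/NZD = 0.15984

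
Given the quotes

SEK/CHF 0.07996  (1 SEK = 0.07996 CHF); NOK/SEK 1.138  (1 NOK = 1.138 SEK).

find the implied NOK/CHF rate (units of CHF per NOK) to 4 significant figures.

NOK/CHF = 0.09099

1 NOK × 1.138 = 1.138 SEK
1.138 SEK × 0.07996 = 0.0909945 CHF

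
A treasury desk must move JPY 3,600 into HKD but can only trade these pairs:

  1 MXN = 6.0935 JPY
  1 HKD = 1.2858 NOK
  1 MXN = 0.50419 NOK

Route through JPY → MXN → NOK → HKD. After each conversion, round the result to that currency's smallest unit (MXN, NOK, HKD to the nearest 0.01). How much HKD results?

HKD 231.66

JPY 3,600 ÷ 6.0935 = MXN 590.79
MXN 590.79 × 0.50419 = NOK 297.87
NOK 297.87 ÷ 1.2858 = HKD 231.66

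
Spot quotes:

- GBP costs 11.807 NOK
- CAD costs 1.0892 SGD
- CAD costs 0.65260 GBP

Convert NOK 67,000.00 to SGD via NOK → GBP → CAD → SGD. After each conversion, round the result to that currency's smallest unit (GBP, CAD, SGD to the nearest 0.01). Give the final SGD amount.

NOK 67,000.00 ÷ 11.807 = GBP 5,674.60
GBP 5,674.60 ÷ 0.65260 = CAD 8,695.37
CAD 8,695.37 × 1.0892 = SGD 9,471.00

SGD 9,471.00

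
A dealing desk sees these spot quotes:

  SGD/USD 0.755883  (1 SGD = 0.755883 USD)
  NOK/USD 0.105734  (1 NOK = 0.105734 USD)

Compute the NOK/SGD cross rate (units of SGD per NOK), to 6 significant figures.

NOK/SGD = 0.139881

1 NOK × 0.105734 = 0.105734 USD
0.105734 USD ÷ 0.755883 = 0.139881 SGD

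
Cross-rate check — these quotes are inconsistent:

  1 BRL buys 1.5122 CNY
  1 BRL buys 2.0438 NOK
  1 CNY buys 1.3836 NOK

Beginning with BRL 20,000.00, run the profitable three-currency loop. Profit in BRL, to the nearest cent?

Profit: BRL 474.41

Profitable loop is BRL → CNY → NOK → BRL:
BRL 20,000.00 × 1.5122 = CNY 30,244.00
CNY 30,244.00 × 1.3836 = NOK 41,845.60
NOK 41,845.60 ÷ 2.0438 = BRL 20,474.41
Profit = BRL 20,474.41 − BRL 20,000.00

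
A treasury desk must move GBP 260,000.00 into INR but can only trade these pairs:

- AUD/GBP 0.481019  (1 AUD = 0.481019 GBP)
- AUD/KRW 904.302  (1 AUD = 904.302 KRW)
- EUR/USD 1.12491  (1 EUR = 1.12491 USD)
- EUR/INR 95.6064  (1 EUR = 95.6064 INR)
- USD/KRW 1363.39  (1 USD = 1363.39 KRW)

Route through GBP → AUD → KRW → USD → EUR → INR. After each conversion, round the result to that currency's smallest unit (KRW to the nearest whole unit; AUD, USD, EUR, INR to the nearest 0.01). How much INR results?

GBP 260,000.00 ÷ 0.481019 = AUD 540,519.19
AUD 540,519.19 × 904.302 = KRW 488,792,585
KRW 488,792,585 ÷ 1363.39 = USD 358,512.67
USD 358,512.67 ÷ 1.12491 = EUR 318,703.43
EUR 318,703.43 × 95.6064 = INR 30,470,087.61

INR 30,470,087.61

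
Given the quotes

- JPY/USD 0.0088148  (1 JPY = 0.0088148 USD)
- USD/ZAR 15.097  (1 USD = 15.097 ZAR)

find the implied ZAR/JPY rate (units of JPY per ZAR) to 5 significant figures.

ZAR/JPY = 7.5144

1 ZAR ÷ 15.097 = 0.0662383 USD
0.0662383 USD ÷ 0.0088148 = 7.51444 JPY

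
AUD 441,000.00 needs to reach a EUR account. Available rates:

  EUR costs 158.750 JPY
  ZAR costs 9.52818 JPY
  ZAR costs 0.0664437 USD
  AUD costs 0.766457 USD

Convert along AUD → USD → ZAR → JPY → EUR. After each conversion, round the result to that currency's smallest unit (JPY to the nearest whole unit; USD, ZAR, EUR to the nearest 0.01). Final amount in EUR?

EUR 305,329.52

AUD 441,000.00 × 0.766457 = USD 338,007.54
USD 338,007.54 ÷ 0.0664437 = ZAR 5,087,127.00
ZAR 5,087,127.00 × 9.52818 = JPY 48,471,062
JPY 48,471,062 ÷ 158.750 = EUR 305,329.52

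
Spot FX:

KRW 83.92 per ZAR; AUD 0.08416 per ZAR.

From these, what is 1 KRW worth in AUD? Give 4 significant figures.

1 KRW ÷ 83.92 = 0.0119161 ZAR
0.0119161 ZAR × 0.08416 = 0.00100286 AUD

KRW/AUD = 0.001003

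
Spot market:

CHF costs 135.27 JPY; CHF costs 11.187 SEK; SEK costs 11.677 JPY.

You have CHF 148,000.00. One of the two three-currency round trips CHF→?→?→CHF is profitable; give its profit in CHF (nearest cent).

Profitable loop is CHF → JPY → SEK → CHF:
CHF 148,000.00 × 135.27 = JPY 20,019,960
JPY 20,019,960 ÷ 11.677 = SEK 1,714,478.03
SEK 1,714,478.03 ÷ 11.187 = CHF 153,256.28
Profit = CHF 153,256.28 − CHF 148,000.00

Profit: CHF 5,256.28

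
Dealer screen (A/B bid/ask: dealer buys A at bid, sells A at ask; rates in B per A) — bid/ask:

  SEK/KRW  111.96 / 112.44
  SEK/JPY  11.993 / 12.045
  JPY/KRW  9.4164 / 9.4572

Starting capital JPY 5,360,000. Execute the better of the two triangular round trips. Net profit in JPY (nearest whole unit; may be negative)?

Best loop JPY → KRW → SEK → JPY:
JPY 5,360,000 × 9.4164 (sell JPY at bid) = KRW 50,471,904
KRW 50,471,904 ÷ 112.44 (buy SEK at ask) = SEK 448,878.55
SEK 448,878.55 × 11.993 (sell SEK at bid) = JPY 5,383,400

Net profit: JPY 23,400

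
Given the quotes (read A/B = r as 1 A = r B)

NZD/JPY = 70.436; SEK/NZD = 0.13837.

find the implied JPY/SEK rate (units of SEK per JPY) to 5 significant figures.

JPY/SEK = 0.10260

1 JPY ÷ 70.436 = 0.0141973 NZD
0.0141973 NZD ÷ 0.13837 = 0.102604 SEK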